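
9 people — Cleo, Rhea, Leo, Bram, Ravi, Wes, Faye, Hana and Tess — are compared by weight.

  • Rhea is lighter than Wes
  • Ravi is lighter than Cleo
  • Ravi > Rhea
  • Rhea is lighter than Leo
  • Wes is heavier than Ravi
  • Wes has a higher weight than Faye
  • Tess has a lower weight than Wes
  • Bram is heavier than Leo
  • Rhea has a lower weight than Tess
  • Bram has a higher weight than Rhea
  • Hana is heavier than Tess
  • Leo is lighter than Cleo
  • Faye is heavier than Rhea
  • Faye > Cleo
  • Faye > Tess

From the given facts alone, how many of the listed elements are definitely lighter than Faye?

The elements the relations force below Faye are Rhea, Leo, Ravi, Tess, Cleo — no chain reaches any other.
That is 5.

5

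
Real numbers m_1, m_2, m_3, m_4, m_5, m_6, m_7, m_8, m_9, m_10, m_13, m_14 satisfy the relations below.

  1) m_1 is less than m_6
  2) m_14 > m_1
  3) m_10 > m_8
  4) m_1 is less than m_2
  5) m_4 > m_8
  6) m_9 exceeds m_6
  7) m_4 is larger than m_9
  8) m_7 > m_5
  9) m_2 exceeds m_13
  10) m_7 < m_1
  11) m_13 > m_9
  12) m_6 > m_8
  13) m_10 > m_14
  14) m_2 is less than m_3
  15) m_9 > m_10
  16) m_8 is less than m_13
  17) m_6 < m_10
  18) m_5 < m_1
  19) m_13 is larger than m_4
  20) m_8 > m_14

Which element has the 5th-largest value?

Piecing the relations together gives one ordering: m_5 < m_7 < m_1 < m_14 < m_8 < m_6 < m_10 < m_9 < m_4 < m_13 < m_2 < m_3.
Counting 5 from the largest end gives m_9.

m_9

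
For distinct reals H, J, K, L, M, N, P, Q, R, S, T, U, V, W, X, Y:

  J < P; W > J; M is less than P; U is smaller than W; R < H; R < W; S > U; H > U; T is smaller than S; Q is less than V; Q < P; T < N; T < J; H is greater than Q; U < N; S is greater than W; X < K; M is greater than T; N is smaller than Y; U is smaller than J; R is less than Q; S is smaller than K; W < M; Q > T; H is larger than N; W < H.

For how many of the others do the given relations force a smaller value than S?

5

Directly below S: T, U, W.
One step further: J, R (5 so far).
No other element is forced below S by the given relations, so the count is 5.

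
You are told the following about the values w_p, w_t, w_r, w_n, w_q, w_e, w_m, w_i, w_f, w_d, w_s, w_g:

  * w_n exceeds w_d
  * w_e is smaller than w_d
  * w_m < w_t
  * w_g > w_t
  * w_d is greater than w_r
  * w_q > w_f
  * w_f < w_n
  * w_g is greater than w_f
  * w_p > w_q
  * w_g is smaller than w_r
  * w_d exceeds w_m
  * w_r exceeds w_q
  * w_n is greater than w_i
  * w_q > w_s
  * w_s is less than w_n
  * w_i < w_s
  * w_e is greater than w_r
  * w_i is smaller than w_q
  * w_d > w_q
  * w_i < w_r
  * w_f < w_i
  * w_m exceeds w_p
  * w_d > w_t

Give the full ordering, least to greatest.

Each adjacent pair is fixed by a given relation: w_f < w_i; w_i < w_s; w_s < w_q; w_q < w_p; w_p < w_m; w_m < w_t; w_t < w_g; w_g < w_r; w_r < w_e; w_e < w_d; w_d < w_n. Chaining them end to end gives the full order.

w_f < w_i < w_s < w_q < w_p < w_m < w_t < w_g < w_r < w_e < w_d < w_n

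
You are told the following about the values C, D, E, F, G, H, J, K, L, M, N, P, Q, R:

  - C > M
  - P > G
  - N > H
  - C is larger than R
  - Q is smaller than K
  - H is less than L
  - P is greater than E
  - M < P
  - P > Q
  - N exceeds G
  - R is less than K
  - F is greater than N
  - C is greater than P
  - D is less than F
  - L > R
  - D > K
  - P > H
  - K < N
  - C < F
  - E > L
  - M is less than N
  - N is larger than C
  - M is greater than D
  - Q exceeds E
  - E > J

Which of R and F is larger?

Following the relations from R: R < L < E < Q < K < D < M < P < C < N < F.
So R < F; F is the larger of the two.

F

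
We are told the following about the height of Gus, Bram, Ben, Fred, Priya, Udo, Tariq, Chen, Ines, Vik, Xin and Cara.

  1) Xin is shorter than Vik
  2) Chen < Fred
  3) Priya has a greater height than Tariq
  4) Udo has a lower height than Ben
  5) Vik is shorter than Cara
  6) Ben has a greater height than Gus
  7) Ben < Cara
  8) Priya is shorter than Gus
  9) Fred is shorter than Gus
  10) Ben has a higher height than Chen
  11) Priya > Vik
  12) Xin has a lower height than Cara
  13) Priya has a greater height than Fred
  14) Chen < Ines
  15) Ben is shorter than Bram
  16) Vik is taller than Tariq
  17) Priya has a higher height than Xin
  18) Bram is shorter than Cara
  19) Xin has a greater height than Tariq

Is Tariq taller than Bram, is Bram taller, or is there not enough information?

The relevant relations are Tariq < Xin; Xin < Vik; Vik < Priya; Priya < Gus; Gus < Ben; Ben < Bram.
Together: Tariq < Xin < Vik < Priya < Gus < Ben < Bram.
So Bram is taller.

Bram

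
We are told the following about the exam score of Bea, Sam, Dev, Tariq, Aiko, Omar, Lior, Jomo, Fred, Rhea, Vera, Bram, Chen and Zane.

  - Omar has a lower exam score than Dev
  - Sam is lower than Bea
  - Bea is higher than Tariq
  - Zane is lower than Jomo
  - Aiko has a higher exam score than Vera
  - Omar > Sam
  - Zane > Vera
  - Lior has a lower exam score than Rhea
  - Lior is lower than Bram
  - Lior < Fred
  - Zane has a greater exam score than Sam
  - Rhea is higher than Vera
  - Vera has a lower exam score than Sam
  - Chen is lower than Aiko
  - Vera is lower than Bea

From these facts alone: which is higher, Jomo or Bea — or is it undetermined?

undetermined

Following every chain through Jomo: below Jomo we get Vera, Sam, Zane.
Bea is not reached, and no chain runs the other way from Bea to Jomo.
So the given relations leave the order of Jomo and Bea undetermined.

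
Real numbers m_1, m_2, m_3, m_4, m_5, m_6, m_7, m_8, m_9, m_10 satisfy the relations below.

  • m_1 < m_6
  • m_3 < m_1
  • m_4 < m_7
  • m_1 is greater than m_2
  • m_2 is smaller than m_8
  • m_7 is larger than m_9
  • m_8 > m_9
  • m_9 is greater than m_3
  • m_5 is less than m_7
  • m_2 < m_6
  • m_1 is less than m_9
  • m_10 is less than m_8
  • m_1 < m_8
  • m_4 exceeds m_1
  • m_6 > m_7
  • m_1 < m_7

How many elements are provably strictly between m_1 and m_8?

The relations place m_1 below m_8. An element lies strictly between them when it is forced above m_1 and also forced below m_8.
Above m_1: {m_4, m_9, m_7, m_6}. Below m_8: {m_3, m_2, m_10, m_9}.
Intersection: {m_9} — 1.

1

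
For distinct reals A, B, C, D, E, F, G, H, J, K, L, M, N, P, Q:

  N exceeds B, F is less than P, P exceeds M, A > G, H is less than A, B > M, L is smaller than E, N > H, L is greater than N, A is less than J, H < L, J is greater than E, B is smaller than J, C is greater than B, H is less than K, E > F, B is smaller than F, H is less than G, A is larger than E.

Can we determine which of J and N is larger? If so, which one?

J

Link the given pairs in sequence: N < L; L < E; E < A; A < J.
Chaining these gives N < L < E < A < J.
So J is larger.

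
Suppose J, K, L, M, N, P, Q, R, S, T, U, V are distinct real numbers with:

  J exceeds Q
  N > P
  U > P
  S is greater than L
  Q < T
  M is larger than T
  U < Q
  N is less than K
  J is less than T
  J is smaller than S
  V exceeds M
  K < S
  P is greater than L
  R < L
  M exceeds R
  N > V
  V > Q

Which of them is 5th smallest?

The consecutive relations fix a unique order: R < L < P < U < Q < J < T < M < V < N < K < S.
Counting 5 from the smallest end gives Q.

Q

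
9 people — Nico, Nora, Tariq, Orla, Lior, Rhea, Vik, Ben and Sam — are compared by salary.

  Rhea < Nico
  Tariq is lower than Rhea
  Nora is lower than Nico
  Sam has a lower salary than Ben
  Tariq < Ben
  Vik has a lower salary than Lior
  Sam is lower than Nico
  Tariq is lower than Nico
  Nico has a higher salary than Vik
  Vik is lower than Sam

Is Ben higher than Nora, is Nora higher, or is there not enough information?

undetermined

Following every chain through Nora: above Nora we get Nico.
Ben is not reached, and no chain runs the other way from Ben to Nora.
So the given relations leave the order of Nora and Ben undetermined.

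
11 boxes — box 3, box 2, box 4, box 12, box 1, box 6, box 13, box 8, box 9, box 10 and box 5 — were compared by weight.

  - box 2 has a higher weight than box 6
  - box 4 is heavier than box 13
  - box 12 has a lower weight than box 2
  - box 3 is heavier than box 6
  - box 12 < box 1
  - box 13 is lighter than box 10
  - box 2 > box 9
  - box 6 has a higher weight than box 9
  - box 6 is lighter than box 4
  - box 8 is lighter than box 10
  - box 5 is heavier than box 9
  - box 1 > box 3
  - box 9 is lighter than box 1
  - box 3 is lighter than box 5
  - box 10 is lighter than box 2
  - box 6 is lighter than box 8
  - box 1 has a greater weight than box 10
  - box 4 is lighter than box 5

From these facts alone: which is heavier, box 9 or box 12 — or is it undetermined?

Following every chain through box 9: above box 9 we get box 6, box 3, box 4, box 8, box 10, box 5, box 2, box 1.
box 12 is not reached, and no chain runs the other way from box 12 to box 9.
So the given relations leave the order of box 9 and box 12 undetermined.

undetermined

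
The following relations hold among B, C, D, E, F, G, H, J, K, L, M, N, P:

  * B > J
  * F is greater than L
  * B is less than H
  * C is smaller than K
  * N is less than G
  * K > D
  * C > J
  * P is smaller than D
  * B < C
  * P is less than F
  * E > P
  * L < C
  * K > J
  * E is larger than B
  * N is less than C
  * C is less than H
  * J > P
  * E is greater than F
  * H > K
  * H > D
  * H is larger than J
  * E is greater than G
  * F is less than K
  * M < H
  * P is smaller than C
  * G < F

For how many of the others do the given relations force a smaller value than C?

5

The elements the relations force below C are N, L, P, J, B — no chain reaches any other.
That is 5.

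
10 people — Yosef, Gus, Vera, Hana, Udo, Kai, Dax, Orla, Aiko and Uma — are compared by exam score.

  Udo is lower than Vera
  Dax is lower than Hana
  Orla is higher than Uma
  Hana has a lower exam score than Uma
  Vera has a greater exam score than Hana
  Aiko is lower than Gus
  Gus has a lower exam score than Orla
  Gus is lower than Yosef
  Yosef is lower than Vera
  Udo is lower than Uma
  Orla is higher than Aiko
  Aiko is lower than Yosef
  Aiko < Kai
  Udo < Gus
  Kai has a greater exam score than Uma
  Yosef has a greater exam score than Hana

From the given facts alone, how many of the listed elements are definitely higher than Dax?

Directly above Dax: Hana.
One step further: Uma, Yosef, Vera (4 so far).
One step further: Kai, Orla (6 so far).
No other element is forced above Dax by the given relations, so the count is 6.

6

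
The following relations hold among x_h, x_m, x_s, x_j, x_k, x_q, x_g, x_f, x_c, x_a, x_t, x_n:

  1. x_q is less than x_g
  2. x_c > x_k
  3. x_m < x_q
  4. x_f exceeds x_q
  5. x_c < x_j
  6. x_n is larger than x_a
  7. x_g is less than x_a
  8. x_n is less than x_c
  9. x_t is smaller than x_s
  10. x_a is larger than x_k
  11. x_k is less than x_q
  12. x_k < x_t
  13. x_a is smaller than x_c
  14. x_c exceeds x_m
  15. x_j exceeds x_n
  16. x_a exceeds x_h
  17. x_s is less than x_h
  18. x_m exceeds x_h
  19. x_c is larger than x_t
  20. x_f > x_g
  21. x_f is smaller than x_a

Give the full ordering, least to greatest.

x_k < x_t < x_s < x_h < x_m < x_q < x_g < x_f < x_a < x_n < x_c < x_j

Each adjacent pair is fixed by a given relation: x_k < x_t; x_t < x_s; x_s < x_h; x_h < x_m; x_m < x_q; x_q < x_g; x_g < x_f; x_f < x_a; x_a < x_n; x_n < x_c; x_c < x_j. Chaining them end to end gives the full order.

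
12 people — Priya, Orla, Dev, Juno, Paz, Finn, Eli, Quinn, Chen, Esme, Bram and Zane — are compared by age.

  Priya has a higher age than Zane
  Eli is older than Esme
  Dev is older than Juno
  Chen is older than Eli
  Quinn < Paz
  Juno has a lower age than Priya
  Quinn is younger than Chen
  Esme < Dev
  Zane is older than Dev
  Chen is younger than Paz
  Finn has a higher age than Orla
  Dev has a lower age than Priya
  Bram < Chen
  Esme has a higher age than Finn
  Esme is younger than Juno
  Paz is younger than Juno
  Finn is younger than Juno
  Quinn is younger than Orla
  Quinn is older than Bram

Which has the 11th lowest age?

Zane

The consecutive relations fix a unique order: Bram < Quinn < Orla < Finn < Esme < Eli < Chen < Paz < Juno < Dev < Zane < Priya.
Counting 11 from the smallest end gives Zane.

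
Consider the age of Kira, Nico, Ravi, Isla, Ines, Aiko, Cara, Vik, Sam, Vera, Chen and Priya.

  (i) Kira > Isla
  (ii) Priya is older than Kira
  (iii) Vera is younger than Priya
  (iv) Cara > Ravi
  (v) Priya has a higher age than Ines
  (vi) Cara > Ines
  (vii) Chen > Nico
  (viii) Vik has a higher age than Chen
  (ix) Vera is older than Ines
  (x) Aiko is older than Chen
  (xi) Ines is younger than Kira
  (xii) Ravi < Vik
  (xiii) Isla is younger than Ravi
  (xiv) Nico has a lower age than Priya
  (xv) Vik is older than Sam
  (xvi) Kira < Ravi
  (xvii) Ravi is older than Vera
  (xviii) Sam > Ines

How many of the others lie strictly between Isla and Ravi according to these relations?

Chaining upward from Isla reaches: Kira, Priya, Cara, Vik.
Chaining downward from Ravi reaches: Ines, Vera, Kira.
Strictly between Isla and Ravi are those in both lists: Kira — 1 element.

1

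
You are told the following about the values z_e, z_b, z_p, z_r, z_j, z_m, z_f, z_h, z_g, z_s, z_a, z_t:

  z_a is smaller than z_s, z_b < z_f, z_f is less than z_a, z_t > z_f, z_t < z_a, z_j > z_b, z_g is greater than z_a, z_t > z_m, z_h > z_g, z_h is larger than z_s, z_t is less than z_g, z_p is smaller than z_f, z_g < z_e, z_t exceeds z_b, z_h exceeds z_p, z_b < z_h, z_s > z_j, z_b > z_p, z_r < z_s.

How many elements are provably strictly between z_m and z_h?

4

The relations place z_m below z_h. An element lies strictly between them when it is forced above z_m and also forced below z_h.
Above z_m: {z_t, z_a, z_g, z_e, z_s}. Below z_h: {z_p, z_b, z_r, z_j, z_f, z_t, z_a, z_g, z_s}.
Intersection: {z_t, z_a, z_g, z_s} — 4.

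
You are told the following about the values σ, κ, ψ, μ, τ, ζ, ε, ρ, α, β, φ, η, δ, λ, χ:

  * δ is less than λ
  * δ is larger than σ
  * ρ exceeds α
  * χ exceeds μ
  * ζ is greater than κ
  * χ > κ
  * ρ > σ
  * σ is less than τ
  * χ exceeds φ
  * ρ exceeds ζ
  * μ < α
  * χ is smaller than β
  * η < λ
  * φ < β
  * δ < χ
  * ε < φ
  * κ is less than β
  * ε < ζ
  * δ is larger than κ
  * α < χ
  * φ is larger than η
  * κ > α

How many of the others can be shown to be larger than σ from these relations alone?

Directly above σ: δ, τ, ρ.
One step further: λ, χ (5 so far).
One step further: β (6 so far).
No other element is forced above σ by the given relations, so the count is 6.

6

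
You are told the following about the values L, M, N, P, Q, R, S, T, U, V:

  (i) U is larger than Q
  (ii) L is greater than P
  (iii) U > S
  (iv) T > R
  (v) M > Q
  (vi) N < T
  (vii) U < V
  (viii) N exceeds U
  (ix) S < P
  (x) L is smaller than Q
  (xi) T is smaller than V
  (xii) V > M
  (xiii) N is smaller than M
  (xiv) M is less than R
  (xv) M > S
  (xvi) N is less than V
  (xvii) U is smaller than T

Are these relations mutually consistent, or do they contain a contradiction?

consistent

The single ordering S < P < L < Q < U < N < M < R < T < V satisfies every listed relation, so no contradiction arises.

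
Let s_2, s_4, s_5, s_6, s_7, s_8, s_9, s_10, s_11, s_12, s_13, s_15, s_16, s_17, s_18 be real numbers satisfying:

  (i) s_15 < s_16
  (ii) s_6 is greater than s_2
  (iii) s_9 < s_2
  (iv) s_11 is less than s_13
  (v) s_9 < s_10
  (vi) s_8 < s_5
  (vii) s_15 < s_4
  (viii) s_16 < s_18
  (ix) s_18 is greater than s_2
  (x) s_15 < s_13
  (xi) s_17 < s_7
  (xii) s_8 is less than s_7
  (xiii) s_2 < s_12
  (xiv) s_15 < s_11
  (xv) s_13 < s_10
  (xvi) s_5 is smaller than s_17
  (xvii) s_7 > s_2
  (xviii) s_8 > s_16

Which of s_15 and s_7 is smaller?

s_15

s_15 < s_16 and s_16 < s_8 give s_15 < s_8.
With s_8 < s_5: s_15 < s_16 < s_8 < s_5.
Then s_5 < s_17 extends the chain to s_17.
With s_17 < s_7: s_15 < s_16 < s_8 < s_5 < s_17 < s_7.
So s_15 < s_7; s_15 is the smaller of the two.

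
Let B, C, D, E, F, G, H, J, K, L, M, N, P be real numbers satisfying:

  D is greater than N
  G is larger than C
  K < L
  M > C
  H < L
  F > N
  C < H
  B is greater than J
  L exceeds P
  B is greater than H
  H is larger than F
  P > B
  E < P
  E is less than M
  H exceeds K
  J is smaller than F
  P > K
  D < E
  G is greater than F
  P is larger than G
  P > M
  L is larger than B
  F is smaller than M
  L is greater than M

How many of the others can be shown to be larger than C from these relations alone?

The elements the relations force above C are H, B, G, M, P, L — no chain reaches any other.
That is 6.

6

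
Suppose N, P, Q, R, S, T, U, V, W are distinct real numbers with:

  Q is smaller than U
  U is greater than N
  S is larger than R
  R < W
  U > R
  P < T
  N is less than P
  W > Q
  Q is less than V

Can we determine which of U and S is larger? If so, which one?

undetermined

Following every chain through S: below S we get R.
U is not reached, and no chain runs the other way from U to S.
So the given relations leave the order of S and U undetermined.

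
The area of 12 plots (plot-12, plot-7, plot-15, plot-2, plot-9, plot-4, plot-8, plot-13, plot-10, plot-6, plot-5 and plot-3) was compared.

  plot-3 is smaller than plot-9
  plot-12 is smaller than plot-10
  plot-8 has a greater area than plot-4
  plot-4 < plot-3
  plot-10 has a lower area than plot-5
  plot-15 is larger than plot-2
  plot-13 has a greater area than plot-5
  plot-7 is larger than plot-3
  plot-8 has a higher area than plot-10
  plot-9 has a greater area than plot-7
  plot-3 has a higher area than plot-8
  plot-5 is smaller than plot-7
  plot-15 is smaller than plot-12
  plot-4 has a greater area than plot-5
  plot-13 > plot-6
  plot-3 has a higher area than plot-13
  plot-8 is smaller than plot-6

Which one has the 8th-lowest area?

plot-6

The consecutive relations fix a unique order: plot-2 < plot-15 < plot-12 < plot-10 < plot-5 < plot-4 < plot-8 < plot-6 < plot-13 < plot-3 < plot-7 < plot-9.
The 8th smallest is plot-6.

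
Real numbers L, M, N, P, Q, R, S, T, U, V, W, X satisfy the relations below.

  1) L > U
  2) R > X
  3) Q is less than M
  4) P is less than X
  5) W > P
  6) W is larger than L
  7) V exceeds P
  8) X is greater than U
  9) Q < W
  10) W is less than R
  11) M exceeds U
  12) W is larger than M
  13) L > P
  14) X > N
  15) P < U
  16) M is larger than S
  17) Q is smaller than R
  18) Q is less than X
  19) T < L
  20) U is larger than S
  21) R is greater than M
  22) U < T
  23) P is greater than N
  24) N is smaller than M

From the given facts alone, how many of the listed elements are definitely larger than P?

8

Directly above P: U, V, L, X, W.
One step further: T, M, R (8 so far).
No other element is forced above P by the given relations, so the count is 8.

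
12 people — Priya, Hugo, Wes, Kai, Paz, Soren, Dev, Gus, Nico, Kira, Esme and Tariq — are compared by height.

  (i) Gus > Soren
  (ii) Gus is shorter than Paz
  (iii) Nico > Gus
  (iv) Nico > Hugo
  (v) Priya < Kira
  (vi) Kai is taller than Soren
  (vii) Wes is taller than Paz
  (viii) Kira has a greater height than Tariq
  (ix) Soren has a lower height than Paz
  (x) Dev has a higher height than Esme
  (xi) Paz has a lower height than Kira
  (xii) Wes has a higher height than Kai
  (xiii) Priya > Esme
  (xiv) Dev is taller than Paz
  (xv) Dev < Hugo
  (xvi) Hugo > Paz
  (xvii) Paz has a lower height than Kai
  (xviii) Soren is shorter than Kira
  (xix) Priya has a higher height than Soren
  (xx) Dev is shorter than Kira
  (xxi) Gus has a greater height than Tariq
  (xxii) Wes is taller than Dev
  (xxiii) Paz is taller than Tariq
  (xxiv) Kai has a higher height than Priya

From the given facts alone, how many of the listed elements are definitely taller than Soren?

9

Directly above Soren: Gus, Priya, Paz, Kai, Kira.
One step further: Dev, Hugo, Nico, Wes (9 so far).
No other element is forced above Soren by the given relations, so the count is 9.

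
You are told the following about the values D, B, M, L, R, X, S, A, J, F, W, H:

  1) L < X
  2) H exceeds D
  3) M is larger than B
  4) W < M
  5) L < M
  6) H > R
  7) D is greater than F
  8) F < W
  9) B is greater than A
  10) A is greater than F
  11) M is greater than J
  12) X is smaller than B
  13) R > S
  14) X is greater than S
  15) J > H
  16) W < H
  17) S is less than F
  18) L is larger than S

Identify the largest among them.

M

S is not greatest since S < F; F is not greatest since F < D; L is not greatest since L < X; D is not greatest since D < H; R is not greatest since R < H; W is not greatest since W < M; H is not greatest since H < J; X is not greatest since X < B; A is not greatest since A < B; J is not greatest since J < M; B is not greatest since B < M.
Only M has nothing above it, so M is the largest.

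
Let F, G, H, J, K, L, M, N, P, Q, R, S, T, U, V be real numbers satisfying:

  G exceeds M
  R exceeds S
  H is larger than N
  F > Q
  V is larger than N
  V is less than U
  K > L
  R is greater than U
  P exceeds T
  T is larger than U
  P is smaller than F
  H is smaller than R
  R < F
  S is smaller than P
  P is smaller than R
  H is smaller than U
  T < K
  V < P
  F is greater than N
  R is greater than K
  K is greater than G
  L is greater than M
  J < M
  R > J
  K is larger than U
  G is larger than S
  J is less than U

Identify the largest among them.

F

J is not greatest since J < M; N is not greatest since N < H; H is not greatest since H < R; Q is not greatest since Q < F; S is not greatest since S < P; V is not greatest since V < U; U is not greatest since U < K; M is not greatest since M < G; L is not greatest since L < K; T is not greatest since T < P; G is not greatest since G < K; P is not greatest since P < F; K is not greatest since K < R; R is not greatest since R < F.
Only F has nothing above it, so F is the largest.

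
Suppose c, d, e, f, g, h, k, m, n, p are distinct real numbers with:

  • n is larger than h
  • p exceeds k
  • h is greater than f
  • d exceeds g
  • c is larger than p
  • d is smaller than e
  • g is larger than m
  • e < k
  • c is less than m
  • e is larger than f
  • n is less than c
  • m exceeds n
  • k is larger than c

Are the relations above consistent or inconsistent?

Chaining the given relations yields c < m < g < d < e < k < p, so c < p. But one relation states p < c. These cannot both hold.

inconsistent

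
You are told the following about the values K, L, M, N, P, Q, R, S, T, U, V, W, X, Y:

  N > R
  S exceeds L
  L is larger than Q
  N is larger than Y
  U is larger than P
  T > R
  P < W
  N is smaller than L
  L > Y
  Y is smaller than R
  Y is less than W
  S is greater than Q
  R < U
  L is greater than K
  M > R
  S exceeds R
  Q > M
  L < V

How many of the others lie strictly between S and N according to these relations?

Chaining upward from N reaches: L, V.
Chaining downward from S reaches: Y, R, M, Q, K, L.
Strictly between N and S are those in both lists: L — 1 element.

1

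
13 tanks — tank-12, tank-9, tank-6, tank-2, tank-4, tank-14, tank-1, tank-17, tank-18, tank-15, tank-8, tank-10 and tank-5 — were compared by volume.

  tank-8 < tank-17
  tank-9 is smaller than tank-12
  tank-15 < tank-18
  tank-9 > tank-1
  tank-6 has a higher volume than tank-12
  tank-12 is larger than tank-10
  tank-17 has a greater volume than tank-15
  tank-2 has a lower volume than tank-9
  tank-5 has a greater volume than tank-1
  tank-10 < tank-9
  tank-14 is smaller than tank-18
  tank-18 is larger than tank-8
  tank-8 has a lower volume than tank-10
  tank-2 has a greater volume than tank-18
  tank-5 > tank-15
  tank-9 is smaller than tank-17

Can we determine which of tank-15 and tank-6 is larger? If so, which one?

tank-15 < tank-18 and tank-18 < tank-2 give tank-15 < tank-2.
Then tank-2 < tank-9 extends the chain to tank-9.
Then tank-9 < tank-12 extends the chain to tank-12.
Then tank-12 < tank-6 extends the chain to tank-6.
So tank-6 is larger.

tank-6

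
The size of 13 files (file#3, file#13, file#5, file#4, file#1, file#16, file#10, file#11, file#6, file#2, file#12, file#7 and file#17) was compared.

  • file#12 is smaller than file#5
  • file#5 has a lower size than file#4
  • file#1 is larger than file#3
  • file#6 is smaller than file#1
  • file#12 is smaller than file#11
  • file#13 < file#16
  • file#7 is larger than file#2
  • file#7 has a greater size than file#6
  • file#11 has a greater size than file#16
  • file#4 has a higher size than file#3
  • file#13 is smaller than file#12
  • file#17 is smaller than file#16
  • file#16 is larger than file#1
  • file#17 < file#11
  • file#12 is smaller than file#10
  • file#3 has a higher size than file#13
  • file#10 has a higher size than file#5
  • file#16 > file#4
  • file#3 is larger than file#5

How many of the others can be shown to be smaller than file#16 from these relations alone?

8

The elements the relations force below file#16 are file#13, file#12, file#5, file#17, file#3, file#6, file#4, file#1 — no chain reaches any other.
That is 8.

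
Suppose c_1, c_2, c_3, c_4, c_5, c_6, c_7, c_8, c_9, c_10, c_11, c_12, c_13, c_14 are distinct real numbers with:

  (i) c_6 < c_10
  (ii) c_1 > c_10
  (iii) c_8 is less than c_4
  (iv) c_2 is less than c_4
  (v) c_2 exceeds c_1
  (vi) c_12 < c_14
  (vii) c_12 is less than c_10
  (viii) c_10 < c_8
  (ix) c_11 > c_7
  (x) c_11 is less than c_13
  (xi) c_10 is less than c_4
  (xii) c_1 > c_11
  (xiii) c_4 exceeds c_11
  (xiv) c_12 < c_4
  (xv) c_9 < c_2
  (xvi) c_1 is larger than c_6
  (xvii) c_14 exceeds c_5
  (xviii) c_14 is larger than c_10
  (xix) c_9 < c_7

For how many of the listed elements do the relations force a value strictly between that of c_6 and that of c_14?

Chaining upward from c_6 reaches: c_10, c_8, c_1, c_2, c_4.
Chaining downward from c_14 reaches: c_5, c_12, c_10.
Strictly between c_6 and c_14 are those in both lists: c_10 — 1 element.

1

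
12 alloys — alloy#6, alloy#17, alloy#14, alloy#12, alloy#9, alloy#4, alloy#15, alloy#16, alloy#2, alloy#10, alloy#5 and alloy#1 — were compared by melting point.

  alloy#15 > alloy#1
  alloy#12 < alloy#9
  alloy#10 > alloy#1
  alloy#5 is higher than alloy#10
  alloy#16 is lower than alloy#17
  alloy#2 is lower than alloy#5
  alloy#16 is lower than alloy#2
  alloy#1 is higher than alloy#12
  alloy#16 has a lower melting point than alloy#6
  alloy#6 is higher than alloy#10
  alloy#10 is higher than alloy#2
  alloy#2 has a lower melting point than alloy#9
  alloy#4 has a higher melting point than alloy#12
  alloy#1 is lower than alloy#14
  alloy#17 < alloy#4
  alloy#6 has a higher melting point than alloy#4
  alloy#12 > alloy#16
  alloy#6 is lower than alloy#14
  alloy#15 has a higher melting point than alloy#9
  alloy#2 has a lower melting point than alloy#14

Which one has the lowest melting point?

alloy#2 is not least since alloy#16 < alloy#2; alloy#17 is not least since alloy#16 < alloy#17; alloy#12 is not least since alloy#16 < alloy#12; alloy#1 is not least since alloy#12 < alloy#1; alloy#9 is not least since alloy#2 < alloy#9; alloy#4 is not least since alloy#12 < alloy#4; alloy#10 is not least since alloy#1 < alloy#10; alloy#6 is not least since alloy#16 < alloy#6; alloy#5 is not least since alloy#2 < alloy#5; alloy#14 is not least since alloy#1 < alloy#14; alloy#15 is not least since alloy#1 < alloy#15.
Only alloy#16 has nothing below it, so alloy#16 is the lowest melting point.

alloy#16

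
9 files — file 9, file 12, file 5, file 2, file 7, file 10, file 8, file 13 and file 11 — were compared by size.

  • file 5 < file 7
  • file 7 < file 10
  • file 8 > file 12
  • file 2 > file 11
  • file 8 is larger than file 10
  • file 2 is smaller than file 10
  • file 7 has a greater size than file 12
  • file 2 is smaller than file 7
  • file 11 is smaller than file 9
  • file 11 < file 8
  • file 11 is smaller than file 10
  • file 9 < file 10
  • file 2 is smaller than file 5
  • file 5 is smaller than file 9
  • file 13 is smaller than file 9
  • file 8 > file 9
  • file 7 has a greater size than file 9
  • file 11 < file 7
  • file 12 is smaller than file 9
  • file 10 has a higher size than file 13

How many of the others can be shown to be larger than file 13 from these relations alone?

4

From file 13 the given relations immediately reach file 9, file 10.
From those, file 7, file 8 — 4 in total.
Nothing else is reachable above file 13; 4 in all.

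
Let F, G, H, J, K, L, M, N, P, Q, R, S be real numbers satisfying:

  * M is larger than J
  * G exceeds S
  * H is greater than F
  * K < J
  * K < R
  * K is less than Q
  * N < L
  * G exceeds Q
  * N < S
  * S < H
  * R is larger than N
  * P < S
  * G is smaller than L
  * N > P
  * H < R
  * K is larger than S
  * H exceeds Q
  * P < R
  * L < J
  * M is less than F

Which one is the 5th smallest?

Q

Piecing the relations together gives one ordering: P < N < S < K < Q < G < L < J < M < F < H < R.
The 5th smallest is Q.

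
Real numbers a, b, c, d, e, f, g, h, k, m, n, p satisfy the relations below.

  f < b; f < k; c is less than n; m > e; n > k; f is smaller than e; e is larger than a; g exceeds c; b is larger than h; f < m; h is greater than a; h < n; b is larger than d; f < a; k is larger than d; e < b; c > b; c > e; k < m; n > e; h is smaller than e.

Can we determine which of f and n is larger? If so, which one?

Following the relations from f: f < a < e < b < c < n.
So n is larger.

n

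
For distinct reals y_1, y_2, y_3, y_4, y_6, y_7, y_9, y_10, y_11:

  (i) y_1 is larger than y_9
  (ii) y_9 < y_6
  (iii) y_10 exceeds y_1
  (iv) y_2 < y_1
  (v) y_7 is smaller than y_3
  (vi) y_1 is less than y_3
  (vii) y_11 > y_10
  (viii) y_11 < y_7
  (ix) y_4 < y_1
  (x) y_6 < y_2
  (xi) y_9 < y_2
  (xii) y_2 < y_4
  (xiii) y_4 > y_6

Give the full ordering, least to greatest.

The consecutive links are each given: y_9 < y_6; y_6 < y_2; y_2 < y_4; y_4 < y_1; y_1 < y_10; y_10 < y_11; y_11 < y_7; y_7 < y_3.

y_9 < y_6 < y_2 < y_4 < y_1 < y_10 < y_11 < y_7 < y_3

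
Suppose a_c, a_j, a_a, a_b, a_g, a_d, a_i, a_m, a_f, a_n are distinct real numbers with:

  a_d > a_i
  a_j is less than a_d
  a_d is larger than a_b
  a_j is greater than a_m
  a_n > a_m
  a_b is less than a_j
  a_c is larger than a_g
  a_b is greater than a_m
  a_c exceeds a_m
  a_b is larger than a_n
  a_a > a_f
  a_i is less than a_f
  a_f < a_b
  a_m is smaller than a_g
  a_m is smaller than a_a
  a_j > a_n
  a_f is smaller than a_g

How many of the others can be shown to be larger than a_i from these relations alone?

7

The elements the relations force above a_i are a_f, a_g, a_b, a_j, a_a, a_d, a_c — no chain reaches any other.
That is 7.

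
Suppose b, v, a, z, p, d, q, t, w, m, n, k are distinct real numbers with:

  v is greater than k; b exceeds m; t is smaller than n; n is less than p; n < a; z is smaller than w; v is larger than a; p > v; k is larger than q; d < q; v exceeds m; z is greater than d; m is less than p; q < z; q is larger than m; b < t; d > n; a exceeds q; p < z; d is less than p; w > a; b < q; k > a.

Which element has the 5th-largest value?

The consecutive relations fix a unique order: m < b < t < n < d < q < a < k < v < p < z < w.
Counting 5 from the largest end gives k.

k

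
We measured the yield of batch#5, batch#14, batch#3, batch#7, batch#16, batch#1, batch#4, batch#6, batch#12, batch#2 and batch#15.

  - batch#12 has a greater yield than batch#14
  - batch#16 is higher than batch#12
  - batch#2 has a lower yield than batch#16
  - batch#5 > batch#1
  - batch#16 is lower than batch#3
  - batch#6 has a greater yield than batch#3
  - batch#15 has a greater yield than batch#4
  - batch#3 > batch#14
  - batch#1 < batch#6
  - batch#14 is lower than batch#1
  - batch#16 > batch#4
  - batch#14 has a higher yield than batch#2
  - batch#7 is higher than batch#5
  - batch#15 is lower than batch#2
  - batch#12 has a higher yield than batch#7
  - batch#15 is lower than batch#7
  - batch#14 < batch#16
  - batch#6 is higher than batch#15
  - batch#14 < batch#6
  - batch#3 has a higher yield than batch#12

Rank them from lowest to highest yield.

batch#4 < batch#15 < batch#2 < batch#14 < batch#1 < batch#5 < batch#7 < batch#12 < batch#16 < batch#3 < batch#6

Nothing is placed below batch#4, so it is least; from there batch#4 < batch#15; batch#15 < batch#2; batch#2 < batch#14; batch#14 < batch#1; batch#1 < batch#5; batch#5 < batch#7; batch#7 < batch#12; batch#12 < batch#16; batch#16 < batch#3; batch#3 < batch#6, each given directly.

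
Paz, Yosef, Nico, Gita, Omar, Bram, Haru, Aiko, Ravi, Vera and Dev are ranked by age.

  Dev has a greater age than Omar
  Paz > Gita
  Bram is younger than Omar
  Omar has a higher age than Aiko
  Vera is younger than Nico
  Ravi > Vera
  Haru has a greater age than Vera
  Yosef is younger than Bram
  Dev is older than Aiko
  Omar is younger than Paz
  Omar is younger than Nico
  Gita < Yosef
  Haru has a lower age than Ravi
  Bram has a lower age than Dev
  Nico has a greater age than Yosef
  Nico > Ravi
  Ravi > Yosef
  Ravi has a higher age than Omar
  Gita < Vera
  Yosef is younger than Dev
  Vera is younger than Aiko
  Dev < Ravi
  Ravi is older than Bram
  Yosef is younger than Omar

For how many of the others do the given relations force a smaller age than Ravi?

8

From Ravi the given relations immediately reach Yosef, Vera, Haru, Bram, Omar, Dev.
From those, Gita, Aiko — 8 in total.
Nothing else is reachable below Ravi; 8 in all.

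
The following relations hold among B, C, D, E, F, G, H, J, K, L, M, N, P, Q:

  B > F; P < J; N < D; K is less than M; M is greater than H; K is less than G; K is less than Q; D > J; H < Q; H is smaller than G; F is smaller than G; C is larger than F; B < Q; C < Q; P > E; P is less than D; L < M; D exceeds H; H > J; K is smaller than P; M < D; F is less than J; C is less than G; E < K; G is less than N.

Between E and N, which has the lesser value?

E

E < P and P < J give E < J.
Then J < H extends the chain to H.
With H < G: E < P < J < H < G.
With G < N: E < P < J < H < G < N.
So E < N; E is the smaller of the two.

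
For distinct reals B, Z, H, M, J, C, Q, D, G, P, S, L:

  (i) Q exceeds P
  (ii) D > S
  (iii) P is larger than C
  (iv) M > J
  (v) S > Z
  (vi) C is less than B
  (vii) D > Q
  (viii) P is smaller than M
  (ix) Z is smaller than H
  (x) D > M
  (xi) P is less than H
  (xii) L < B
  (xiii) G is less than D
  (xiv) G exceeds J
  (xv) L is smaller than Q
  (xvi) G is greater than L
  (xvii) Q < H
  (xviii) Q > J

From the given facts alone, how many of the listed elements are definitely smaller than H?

The elements the relations force below H are L, Z, C, P, J, Q — no chain reaches any other.
That is 6.

6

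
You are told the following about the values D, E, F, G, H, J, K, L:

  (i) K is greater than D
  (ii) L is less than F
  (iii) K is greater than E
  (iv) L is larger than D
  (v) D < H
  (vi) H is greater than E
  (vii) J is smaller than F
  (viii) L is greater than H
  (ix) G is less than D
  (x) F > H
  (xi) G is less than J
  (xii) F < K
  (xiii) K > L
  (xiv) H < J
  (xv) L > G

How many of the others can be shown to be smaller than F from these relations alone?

6

The elements the relations force below F are E, G, D, H, J, L — no chain reaches any other.
That is 6.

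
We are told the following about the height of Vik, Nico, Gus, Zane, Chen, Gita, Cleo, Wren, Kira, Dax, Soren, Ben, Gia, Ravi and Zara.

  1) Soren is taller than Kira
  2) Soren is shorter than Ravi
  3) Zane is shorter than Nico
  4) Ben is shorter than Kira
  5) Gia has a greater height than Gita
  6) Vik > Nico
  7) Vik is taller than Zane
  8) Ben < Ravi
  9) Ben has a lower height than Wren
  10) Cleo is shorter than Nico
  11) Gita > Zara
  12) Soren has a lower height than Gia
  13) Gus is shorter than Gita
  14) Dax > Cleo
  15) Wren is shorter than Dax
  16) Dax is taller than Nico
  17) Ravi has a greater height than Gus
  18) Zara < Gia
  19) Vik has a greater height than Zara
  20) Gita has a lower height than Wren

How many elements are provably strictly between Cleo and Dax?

1

The relations place Cleo below Dax. An element lies strictly between them when it is forced above Cleo and also forced below Dax.
Above Cleo: {Nico, Vik}. Below Dax: {Gus, Ben, Zane, Nico, Zara, Gita, Wren}.
Intersection: {Nico} — 1.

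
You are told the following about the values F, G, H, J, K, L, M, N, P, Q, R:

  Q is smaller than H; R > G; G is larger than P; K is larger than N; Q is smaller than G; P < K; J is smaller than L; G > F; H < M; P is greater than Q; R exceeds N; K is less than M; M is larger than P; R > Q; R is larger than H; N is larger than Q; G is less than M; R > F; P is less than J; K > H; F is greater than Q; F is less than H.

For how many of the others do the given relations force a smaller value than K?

From K the given relations immediately reach N, P, H.
From those, Q, F — 5 in total.
Nothing else is reachable below K; 5 in all.

5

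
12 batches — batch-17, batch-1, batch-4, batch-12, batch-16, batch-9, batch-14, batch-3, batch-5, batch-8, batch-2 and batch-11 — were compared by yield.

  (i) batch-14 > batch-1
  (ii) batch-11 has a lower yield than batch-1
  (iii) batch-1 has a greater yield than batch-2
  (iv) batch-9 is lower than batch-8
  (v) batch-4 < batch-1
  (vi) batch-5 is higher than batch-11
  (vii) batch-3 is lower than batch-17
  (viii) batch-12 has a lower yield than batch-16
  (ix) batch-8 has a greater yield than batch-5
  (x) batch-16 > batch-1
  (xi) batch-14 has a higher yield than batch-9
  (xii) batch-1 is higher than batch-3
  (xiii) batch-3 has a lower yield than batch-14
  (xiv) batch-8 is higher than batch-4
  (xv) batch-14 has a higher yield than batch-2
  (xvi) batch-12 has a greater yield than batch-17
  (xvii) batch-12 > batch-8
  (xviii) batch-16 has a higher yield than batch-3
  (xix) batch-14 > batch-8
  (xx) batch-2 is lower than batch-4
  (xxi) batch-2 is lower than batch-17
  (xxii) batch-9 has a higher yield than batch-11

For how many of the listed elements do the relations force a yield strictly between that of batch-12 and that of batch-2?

3

The relations place batch-2 below batch-12. An element lies strictly between them when it is forced above batch-2 and also forced below batch-12.
Above batch-2: {batch-4, batch-17, batch-8, batch-1, batch-14, batch-16}. Below batch-12: {batch-4, batch-3, batch-11, batch-9, batch-17, batch-5, batch-8}.
Intersection: {batch-4, batch-17, batch-8} — 3.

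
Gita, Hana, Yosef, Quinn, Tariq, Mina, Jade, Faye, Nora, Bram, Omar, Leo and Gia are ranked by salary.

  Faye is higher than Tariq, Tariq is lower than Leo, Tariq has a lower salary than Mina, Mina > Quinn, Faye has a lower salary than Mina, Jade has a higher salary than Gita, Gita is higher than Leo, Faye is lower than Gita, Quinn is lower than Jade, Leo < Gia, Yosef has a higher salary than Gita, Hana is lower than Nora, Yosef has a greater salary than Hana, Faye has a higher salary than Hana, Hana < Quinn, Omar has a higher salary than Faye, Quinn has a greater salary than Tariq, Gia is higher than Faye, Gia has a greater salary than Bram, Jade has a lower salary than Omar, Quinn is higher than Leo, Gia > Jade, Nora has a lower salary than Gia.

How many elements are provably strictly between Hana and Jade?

3

Chaining upward from Hana reaches: Faye, Nora, Gita, Quinn, Yosef, Mina, Omar, Gia.
Chaining downward from Jade reaches: Tariq, Faye, Leo, Gita, Quinn.
Strictly between Hana and Jade are those in both lists: Faye, Gita, Quinn — 3 elements.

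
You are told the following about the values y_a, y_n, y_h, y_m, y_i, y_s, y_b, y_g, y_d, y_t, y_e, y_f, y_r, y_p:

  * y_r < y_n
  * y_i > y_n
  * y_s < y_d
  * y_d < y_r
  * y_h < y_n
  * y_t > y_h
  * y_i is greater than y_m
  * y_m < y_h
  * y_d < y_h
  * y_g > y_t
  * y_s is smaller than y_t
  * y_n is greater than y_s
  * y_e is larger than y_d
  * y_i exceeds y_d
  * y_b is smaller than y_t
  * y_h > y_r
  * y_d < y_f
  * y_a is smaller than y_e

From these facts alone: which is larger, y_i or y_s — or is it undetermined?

The relevant relations are y_s < y_d; y_d < y_r; y_r < y_n; y_n < y_i.
Together: y_s < y_d < y_r < y_n < y_i.
So y_i is larger.

y_i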